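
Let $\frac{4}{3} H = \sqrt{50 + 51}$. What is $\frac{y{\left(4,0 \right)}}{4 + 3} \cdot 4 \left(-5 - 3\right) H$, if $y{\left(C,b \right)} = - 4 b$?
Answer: $0$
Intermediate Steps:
$H = \frac{3 \sqrt{101}}{4}$ ($H = \frac{3 \sqrt{50 + 51}}{4} = \frac{3 \sqrt{101}}{4} \approx 7.5374$)
$\frac{y{\left(4,0 \right)}}{4 + 3} \cdot 4 \left(-5 - 3\right) H = \frac{\left(-4\right) 0}{4 + 3} \cdot 4 \left(-5 - 3\right) \frac{3 \sqrt{101}}{4} = \frac{1}{7} \cdot 0 \cdot 4 \left(-8\right) \frac{3 \sqrt{101}}{4} = \frac{1}{7} \cdot 0 \left(-32\right) \frac{3 \sqrt{101}}{4} = 0 \left(-32\right) \frac{3 \sqrt{101}}{4} = 0 \frac{3 \sqrt{101}}{4} = 0$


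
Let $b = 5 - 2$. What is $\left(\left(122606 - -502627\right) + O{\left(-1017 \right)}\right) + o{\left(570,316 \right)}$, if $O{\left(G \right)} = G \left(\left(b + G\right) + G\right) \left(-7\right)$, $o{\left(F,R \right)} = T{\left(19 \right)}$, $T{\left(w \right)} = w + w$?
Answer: $-13833418$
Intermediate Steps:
$T{\left(w \right)} = 2 w$
$b = 3$ ($b = 5 - 2 = 3$)
$o{\left(F,R \right)} = 38$ ($o{\left(F,R \right)} = 2 \cdot 19 = 38$)
$O{\left(G \right)} = - 7 G \left(3 + 2 G\right)$ ($O{\left(G \right)} = G \left(\left(3 + G\right) + G\right) \left(-7\right) = G \left(3 + 2 G\right) \left(-7\right) = - 7 G \left(3 + 2 G\right)$)
$\left(\left(122606 - -502627\right) + O{\left(-1017 \right)}\right) + o{\left(570,316 \right)} = \left(\left(122606 - -502627\right) - - 7119 \left(3 + 2 \left(-1017\right)\right)\right) + 38 = \left(\left(122606 + 502627\right) - - 7119 \left(3 - 2034\right)\right) + 38 = \left(625233 - \left(-7119\right) \left(-2031\right)\right) + 38 = \left(625233 - 14458689\right) + 38 = -13833456 + 38 = -13833418$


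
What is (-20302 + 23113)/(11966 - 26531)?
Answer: -937/4855 ≈ -0.19300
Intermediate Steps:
(-20302 + 23113)/(11966 - 26531) = 2811/(-14565) = 2811*(-1/14565) = -937/4855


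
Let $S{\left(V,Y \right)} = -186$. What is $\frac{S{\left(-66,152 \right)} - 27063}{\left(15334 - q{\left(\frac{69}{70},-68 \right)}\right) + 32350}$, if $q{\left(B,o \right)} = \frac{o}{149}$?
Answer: $- \frac{1353367}{2368328} \approx -0.57144$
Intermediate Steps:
$q{\left(B,o \right)} = \frac{o}{149}$ ($q{\left(B,o \right)} = o \frac{1}{149} = \frac{o}{149}$)
$\frac{S{\left(-66,152 \right)} - 27063}{\left(15334 - q{\left(\frac{69}{70},-68 \right)}\right) + 32350} = \frac{-186 - 27063}{\left(15334 - \frac{1}{149} \left(-68\right)\right) + 32350} = - \frac{27249}{\left(15334 - - \frac{68}{149}\right) + 32350} = - \frac{27249}{\left(15334 + \frac{68}{149}\right) + 32350} = - \frac{27249}{\frac{2284834}{149} + 32350} = - \frac{27249}{\frac{7104984}{149}} = \left(-27249\right) \frac{149}{7104984} = - \frac{1353367}{2368328}$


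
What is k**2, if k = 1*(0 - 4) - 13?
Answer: 289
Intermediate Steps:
k = -17 (k = 1*(-4) - 13 = -4 - 13 = -17)
k**2 = (-17)**2 = 289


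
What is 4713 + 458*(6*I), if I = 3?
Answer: 12957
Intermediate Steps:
4713 + 458*(6*I) = 4713 + 458*(6*3) = 4713 + 458*18 = 4713 + 8244 = 12957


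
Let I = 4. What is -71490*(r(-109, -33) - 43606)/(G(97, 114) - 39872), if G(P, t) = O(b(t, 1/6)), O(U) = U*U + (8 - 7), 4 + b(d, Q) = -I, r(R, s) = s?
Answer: -1039917370/13269 ≈ -78372.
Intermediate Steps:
b(d, Q) = -8 (b(d, Q) = -4 - 1*4 = -4 - 4 = -8)
O(U) = 1 + U**2 (O(U) = U**2 + 1 = 1 + U**2)
G(P, t) = 65 (G(P, t) = 1 + (-8)**2 = 1 + 64 = 65)
-71490*(r(-109, -33) - 43606)/(G(97, 114) - 39872) = -71490*(-33 - 43606)/(65 - 39872) = -71490/((-39807/(-43639))) = -71490/((-39807*(-1/43639))) = -71490/39807/43639 = -71490*43639/39807 = -1039917370/13269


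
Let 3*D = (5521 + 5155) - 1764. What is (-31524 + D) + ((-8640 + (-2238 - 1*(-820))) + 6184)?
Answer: -97282/3 ≈ -32427.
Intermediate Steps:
D = 8912/3 (D = ((5521 + 5155) - 1764)/3 = (10676 - 1764)/3 = (⅓)*8912 = 8912/3 ≈ 2970.7)
(-31524 + D) + ((-8640 + (-2238 - 1*(-820))) + 6184) = (-31524 + 8912/3) + ((-8640 + (-2238 - 1*(-820))) + 6184) = -85660/3 + ((-8640 + (-2238 + 820)) + 6184) = -85660/3 + ((-8640 - 1418) + 6184) = -85660/3 + (-10058 + 6184) = -85660/3 - 3874 = -97282/3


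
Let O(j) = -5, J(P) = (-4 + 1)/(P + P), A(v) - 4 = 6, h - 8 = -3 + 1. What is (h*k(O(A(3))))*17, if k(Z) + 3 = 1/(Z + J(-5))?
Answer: -15402/47 ≈ -327.70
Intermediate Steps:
h = 6 (h = 8 + (-3 + 1) = 8 - 2 = 6)
A(v) = 10 (A(v) = 4 + 6 = 10)
J(P) = -3/(2*P) (J(P) = -3*1/(2*P) = -3/(2*P))
k(Z) = -3 + 1/(3/10 + Z) (k(Z) = -3 + 1/(Z - 3/2/(-5)) = -3 + 1/(Z - 3/2*(-1/5)) = -3 + 1/(Z + 3/10) = -3 + 1/(3/10 + Z))
(h*k(O(A(3))))*17 = (6*((1 - 30*(-5))/(3 + 10*(-5))))*17 = (6*((1 + 150)/(3 - 50)))*17 = (6*(151/(-47)))*17 = (6*(-1/47*151))*17 = (6*(-151/47))*17 = -906/47*17 = -15402/47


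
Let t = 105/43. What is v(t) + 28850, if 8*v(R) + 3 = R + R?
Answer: 9924481/344 ≈ 28850.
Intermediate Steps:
t = 105/43 (t = 105*(1/43) = 105/43 ≈ 2.4419)
v(R) = -3/8 + R/4 (v(R) = -3/8 + (R + R)/8 = -3/8 + (2*R)/8 = -3/8 + R/4)
v(t) + 28850 = (-3/8 + (¼)*(105/43)) + 28850 = (-3/8 + 105/172) + 28850 = 81/344 + 28850 = 9924481/344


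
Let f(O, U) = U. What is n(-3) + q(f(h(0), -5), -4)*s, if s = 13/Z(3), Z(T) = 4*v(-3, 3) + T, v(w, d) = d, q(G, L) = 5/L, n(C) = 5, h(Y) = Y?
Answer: 47/12 ≈ 3.9167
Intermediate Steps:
Z(T) = 12 + T (Z(T) = 4*3 + T = 12 + T)
s = 13/15 (s = 13/(12 + 3) = 13/15 ≈ 0.86667)
n(-3) + q(f(h(0), -5), -4)*s = 5 + (5/(-4))*(13/15) = 5 + (5*(-¼))*(13/15) = 5 - 5/4*13/15 = 5 - 13/12 = 47/12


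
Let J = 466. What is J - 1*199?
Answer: 267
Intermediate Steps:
J - 1*199 = 466 - 1*199 = 466 - 199 = 267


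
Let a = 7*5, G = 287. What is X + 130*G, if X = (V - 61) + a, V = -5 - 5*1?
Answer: 37274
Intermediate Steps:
V = -10 (V = -5 - 5 = -10)
a = 35
X = -36 (X = (-10 - 61) + 35 = -71 + 35 = -36)
X + 130*G = -36 + 130*287 = -36 + 37310 = 37274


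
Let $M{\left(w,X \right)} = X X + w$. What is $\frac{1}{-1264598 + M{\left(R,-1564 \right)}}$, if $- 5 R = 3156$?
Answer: $\frac{5}{5904334} \approx 8.4684 \cdot 10^{-7}$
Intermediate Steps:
$R = - \frac{3156}{5}$ ($R = \left(- \frac{1}{5}\right) 3156 = - \frac{3156}{5} \approx -631.2$)
$M{\left(w,X \right)} = w + X^{2}$ ($M{\left(w,X \right)} = X^{2} + w = w + X^{2}$)
$\frac{1}{-1264598 + M{\left(R,-1564 \right)}} = \frac{1}{-1264598 - \left(\frac{3156}{5} - \left(-1564\right)^{2}\right)} = \frac{1}{-1264598 + \left(- \frac{3156}{5} + 2446096\right)} = \frac{1}{-1264598 + \frac{12227324}{5}} = \frac{1}{\frac{5904334}{5}} = \frac{5}{5904334}$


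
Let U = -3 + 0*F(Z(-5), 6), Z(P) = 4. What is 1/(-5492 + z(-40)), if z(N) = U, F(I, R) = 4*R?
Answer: -1/5495 ≈ -0.00018198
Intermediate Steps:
U = -3 (U = -3 + 0*(4*6) = -3 + 0*24 = -3 + 0 = -3)
z(N) = -3
1/(-5492 + z(-40)) = 1/(-5492 - 3) = 1/(-5495) = -1/5495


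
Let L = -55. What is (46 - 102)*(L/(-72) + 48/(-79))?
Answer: -6223/711 ≈ -8.7525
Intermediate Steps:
(46 - 102)*(L/(-72) + 48/(-79)) = (46 - 102)*(-55/(-72) + 48/(-79)) = -56*(-55*(-1/72) + 48*(-1/79)) = -56*(55/72 - 48/79) = -56*889/5688 = -6223/711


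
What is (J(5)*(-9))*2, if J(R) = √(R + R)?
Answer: -18*√10 ≈ -56.921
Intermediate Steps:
J(R) = √2*√R (J(R) = √(2*R) = √2*√R)
(J(5)*(-9))*2 = ((√2*√5)*(-9))*2 = (√10*(-9))*2 = -9*√10*2 = -18*√10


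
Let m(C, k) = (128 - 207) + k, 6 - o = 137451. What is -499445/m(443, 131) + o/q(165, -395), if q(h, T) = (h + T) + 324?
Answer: -27047485/2444 ≈ -11067.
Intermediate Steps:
q(h, T) = 324 + T + h (q(h, T) = (T + h) + 324 = 324 + T + h)
o = -137445 (o = 6 - 1*137451 = 6 - 137451 = -137445)
m(C, k) = -79 + k
-499445/m(443, 131) + o/q(165, -395) = -499445/(-79 + 131) - 137445/(324 - 395 + 165) = -499445/52 - 137445/94 = -27047485/2444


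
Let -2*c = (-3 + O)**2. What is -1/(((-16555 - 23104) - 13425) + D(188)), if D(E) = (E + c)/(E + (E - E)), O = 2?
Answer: 376/19959209 ≈ 1.8838e-5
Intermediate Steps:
c = -1/2 (c = -(-3 + 2)**2/2 = -1/2*(-1)**2 = -1/2*1 = -1/2 ≈ -0.50000)
D(E) = (-1/2 + E)/E (D(E) = (E - 1/2)/(E + (E - E)) = (-1/2 + E)/(E + 0) = (-1/2 + E)/E)
-1/(((-16555 - 23104) - 13425) + D(188)) = -1/(((-16555 - 23104) - 13425) + (-1/2 + 188)/188) = -1/((-39659 - 13425) + (1/188)*(375/2)) = -1/(-53084 + 375/376) = -1/(-19959209/376) = -1*(-376/19959209) = 376/19959209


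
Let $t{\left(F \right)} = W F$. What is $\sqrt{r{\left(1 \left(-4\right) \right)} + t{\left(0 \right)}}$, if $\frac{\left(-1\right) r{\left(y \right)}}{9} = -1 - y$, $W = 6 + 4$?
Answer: $3 i \sqrt{3} \approx 5.1962 i$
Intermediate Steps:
$W = 10$
$r{\left(y \right)} = 9 + 9 y$ ($r{\left(y \right)} = - 9 \left(-1 - y\right) = 9 + 9 y$)
$t{\left(F \right)} = 10 F$
$\sqrt{r{\left(1 \left(-4\right) \right)} + t{\left(0 \right)}} = \sqrt{\left(9 + 9 \cdot 1 \left(-4\right)\right) + 10 \cdot 0} = \sqrt{\left(9 + 9 \left(-4\right)\right) + 0} = \sqrt{\left(9 - 36\right) + 0} = \sqrt{-27 + 0} = \sqrt{-27} = 3 i \sqrt{3}$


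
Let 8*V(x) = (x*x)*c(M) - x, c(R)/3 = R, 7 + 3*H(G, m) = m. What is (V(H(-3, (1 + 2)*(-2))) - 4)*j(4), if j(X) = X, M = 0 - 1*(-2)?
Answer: 85/2 ≈ 42.500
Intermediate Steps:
M = 2 (M = 0 + 2 = 2)
H(G, m) = -7/3 + m/3
c(R) = 3*R
V(x) = -x/8 + 3*x**2/4 (V(x) = ((x*x)*(3*2) - x)/8 = (x**2*6 - x)/8 = (6*x**2 - x)/8 = (-x + 6*x**2)/8 = -x/8 + 3*x**2/4)
(V(H(-3, (1 + 2)*(-2))) - 4)*j(4) = ((-7/3 + ((1 + 2)*(-2))/3)*(-1 + 6*(-7/3 + ((1 + 2)*(-2))/3))/8 - 4)*4 = ((-7/3 + (3*(-2))/3)*(-1 + 6*(-7/3 + (3*(-2))/3))/8 - 4)*4 = ((-7/3 + (1/3)*(-6))*(-1 + 6*(-7/3 + (1/3)*(-6)))/8 - 4)*4 = ((-7/3 - 2)*(-1 + 6*(-7/3 - 2))/8 - 4)*4 = ((1/8)*(-13/3)*(-1 + 6*(-13/3)) - 4)*4 = ((1/8)*(-13/3)*(-1 - 26) - 4)*4 = ((1/8)*(-13/3)*(-27) - 4)*4 = (117/8 - 4)*4 = (85/8)*4 = 85/2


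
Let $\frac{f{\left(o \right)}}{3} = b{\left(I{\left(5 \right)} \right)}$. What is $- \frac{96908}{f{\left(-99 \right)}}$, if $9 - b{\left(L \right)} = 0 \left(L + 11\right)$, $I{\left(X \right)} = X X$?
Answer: $- \frac{96908}{27} \approx -3589.2$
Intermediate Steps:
$I{\left(X \right)} = X^{2}$
$b{\left(L \right)} = 9$ ($b{\left(L \right)} = 9 - 0 \left(L + 11\right) = 9 - 0 \left(11 + L\right) = 9 - 0 = 9 + 0 = 9$)
$f{\left(o \right)} = 27$ ($f{\left(o \right)} = 3 \cdot 9 = 27$)
$- \frac{96908}{f{\left(-99 \right)}} = - \frac{96908}{27}$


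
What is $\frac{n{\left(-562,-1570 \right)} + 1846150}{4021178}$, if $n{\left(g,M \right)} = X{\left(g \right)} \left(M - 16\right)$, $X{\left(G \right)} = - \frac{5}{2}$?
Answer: $\frac{1850115}{4021178} \approx 0.46009$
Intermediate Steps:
$X{\left(G \right)} = - \frac{5}{2}$ ($X{\left(G \right)} = \left(-5\right) \frac{1}{2} = - \frac{5}{2}$)
$n{\left(g,M \right)} = 40 - \frac{5 M}{2}$ ($n{\left(g,M \right)} = - \frac{5 \left(M - 16\right)}{2} = - \frac{5 \left(-16 + M\right)}{2} = 40 - \frac{5 M}{2}$)
$\frac{n{\left(-562,-1570 \right)} + 1846150}{4021178} = \frac{\left(40 - -3925\right) + 1846150}{4021178} = \left(\left(40 + 3925\right) + 1846150\right) \frac{1}{4021178} = \left(3965 + 1846150\right) \frac{1}{4021178} = 1850115 \cdot \frac{1}{4021178} = \frac{1850115}{4021178}$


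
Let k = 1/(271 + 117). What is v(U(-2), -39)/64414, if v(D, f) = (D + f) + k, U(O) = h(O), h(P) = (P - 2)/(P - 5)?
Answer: -104365/174948424 ≈ -0.00059655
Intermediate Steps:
h(P) = (-2 + P)/(-5 + P)
k = 1/388 ≈ 0.0025773
U(O) = (-2 + O)/(-5 + O)
v(D, f) = 1/388 + D + f (v(D, f) = (D + f) + 1/388 = 1/388 + D + f)
v(U(-2), -39)/64414 = (1/388 + (-2 - 2)/(-5 - 2) - 39)/64414 = (1/388 - 4/(-7) - 39)*(1/64414) = (1/388 - 1/7*(-4) - 39)*(1/64414) = (1/388 + 4/7 - 39)*(1/64414) = -104365/2716*1/64414 = -104365/174948424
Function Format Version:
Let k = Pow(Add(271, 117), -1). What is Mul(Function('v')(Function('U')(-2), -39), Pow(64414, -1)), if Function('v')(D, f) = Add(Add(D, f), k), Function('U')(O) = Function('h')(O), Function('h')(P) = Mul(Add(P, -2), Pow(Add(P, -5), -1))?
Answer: Rational(-104365, 174948424) ≈ -0.00059655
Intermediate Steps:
Function('h')(P) = Mul(Pow(Add(-5, P), -1), Add(-2, P)) (Function('h')(P) = Mul(Add(-2, P), Pow(Add(-5, P), -1)) = Mul(Pow(Add(-5, P), -1), Add(-2, P)))
k = Rational(1, 388) (k = Pow(388, -1) = Rational(1, 388) ≈ 0.0025773)
Function('U')(O) = Mul(Pow(Add(-5, O), -1), Add(-2, O))
Function('v')(D, f) = Add(Rational(1, 388), D, f) (Function('v')(D, f) = Add(Add(D, f), Rational(1, 388)) = Add(Rational(1, 388), D, f))
Mul(Function('v')(Function('U')(-2), -39), Pow(64414, -1)) = Mul(Add(Rational(1, 388), Mul(Pow(Add(-5, -2), -1), Add(-2, -2)), -39), Pow(64414, -1)) = Mul(Add(Rational(1, 388), Mul(Pow(-7, -1), -4), -39), Rational(1, 64414)) = Mul(Add(Rational(1, 388), Mul(Rational(-1, 7), -4), -39), Rational(1, 64414)) = Mul(Add(Rational(1, 388), Rational(4, 7), -39), Rational(1, 64414)) = Mul(Rational(-104365, 2716), Rational(1, 64414)) = Rational(-104365, 174948424)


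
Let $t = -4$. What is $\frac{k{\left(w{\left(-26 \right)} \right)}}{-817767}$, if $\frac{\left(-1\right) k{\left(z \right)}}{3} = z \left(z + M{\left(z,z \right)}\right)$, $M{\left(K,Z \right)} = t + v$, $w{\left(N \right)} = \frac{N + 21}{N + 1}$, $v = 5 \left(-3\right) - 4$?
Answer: $- \frac{38}{2271575} \approx -1.6728 \cdot 10^{-5}$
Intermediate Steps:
$v = -19$ ($v = -15 - 4 = -19$)
$w{\left(N \right)} = \frac{21 + N}{1 + N}$
$M{\left(K,Z \right)} = -23$ ($M{\left(K,Z \right)} = -4 - 19 = -23$)
$k{\left(z \right)} = - 3 z \left(-23 + z\right)$ ($k{\left(z \right)} = - 3 z \left(z - 23\right) = - 3 z \left(-23 + z\right)$)
$\frac{k{\left(w{\left(-26 \right)} \right)}}{-817767} = \frac{3 \frac{21 - 26}{1 - 26} \left(23 - \frac{21 - 26}{1 - 26}\right)}{-817767} = 3 \frac{1}{-25} \left(-5\right) \left(23 - \frac{1}{-25} \left(-5\right)\right) \left(- \frac{1}{817767}\right) = 3 \left(\left(- \frac{1}{25}\right) \left(-5\right)\right) \left(23 - \left(- \frac{1}{25}\right) \left(-5\right)\right) \left(- \frac{1}{817767}\right) = 3 \cdot \frac{1}{5} \left(23 - \frac{1}{5}\right) \left(- \frac{1}{817767}\right) = 3 \cdot \frac{1}{5} \cdot \frac{114}{5} \left(- \frac{1}{817767}\right) = \frac{342}{25} \left(- \frac{1}{817767}\right) = - \frac{38}{2271575}$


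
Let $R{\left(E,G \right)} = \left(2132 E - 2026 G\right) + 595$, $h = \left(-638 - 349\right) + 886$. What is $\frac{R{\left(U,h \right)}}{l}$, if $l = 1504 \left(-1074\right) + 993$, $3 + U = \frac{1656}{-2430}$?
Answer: $- \frac{26645231}{217930905} \approx -0.12226$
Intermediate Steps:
$h = -101$ ($h = -987 + 886 = -101$)
$U = - \frac{497}{135}$ ($U = -3 + \frac{1656}{-2430} = -3 + 1656 \left(- \frac{1}{2430}\right) = -3 - \frac{92}{135} = - \frac{497}{135} \approx -3.6815$)
$R{\left(E,G \right)} = 595 - 2026 G + 2132 E$ ($R{\left(E,G \right)} = \left(- 2026 G + 2132 E\right) + 595 = 595 - 2026 G + 2132 E$)
$l = -1614303$ ($l = -1615296 + 993 = -1614303$)
$\frac{R{\left(U,h \right)}}{l} = \frac{595 - -204626 + 2132 \left(- \frac{497}{135}\right)}{-1614303} = \left(595 + 204626 - \frac{1059604}{135}\right) \left(- \frac{1}{1614303}\right) = \frac{26645231}{135} \left(- \frac{1}{1614303}\right) = - \frac{26645231}{217930905}$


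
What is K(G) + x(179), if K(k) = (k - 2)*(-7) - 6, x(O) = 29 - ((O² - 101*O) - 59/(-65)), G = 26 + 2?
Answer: -917924/65 ≈ -14122.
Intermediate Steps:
G = 28
x(O) = 1826/65 - O² + 101*O (x(O) = 29 - ((O² - 101*O) - 59*(-1/65)) = 29 - ((O² - 101*O) + 59/65) = 29 - (59/65 + O² - 101*O) = 29 + (-59/65 - O² + 101*O) = 1826/65 - O² + 101*O)
K(k) = 8 - 7*k (K(k) = (-2 + k)*(-7) - 6 = (14 - 7*k) - 6 = 8 - 7*k)
K(G) + x(179) = (8 - 7*28) + (1826/65 - 1*179² + 101*179) = (8 - 196) + (1826/65 - 1*32041 + 18079) = -188 + (1826/65 - 32041 + 18079) = -188 - 905704/65 = -917924/65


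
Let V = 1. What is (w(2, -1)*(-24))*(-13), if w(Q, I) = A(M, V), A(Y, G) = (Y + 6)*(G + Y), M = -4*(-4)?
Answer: 116688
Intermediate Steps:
M = 16
A(Y, G) = (6 + Y)*(G + Y)
w(Q, I) = 374 (w(Q, I) = 16**2 + 6*1 + 6*16 + 1*16 = 256 + 6 + 96 + 16 = 374)
(w(2, -1)*(-24))*(-13) = (374*(-24))*(-13) = -8976*(-13) = 116688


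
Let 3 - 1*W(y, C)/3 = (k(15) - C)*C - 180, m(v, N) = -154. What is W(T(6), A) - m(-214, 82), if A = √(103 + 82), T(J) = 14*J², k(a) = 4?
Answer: 1258 - 12*√185 ≈ 1094.8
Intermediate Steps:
A = √185 ≈ 13.601
W(y, C) = 549 - 3*C*(4 - C) (W(y, C) = 9 - 3*((4 - C)*C - 180) = 9 - 3*(C*(4 - C) - 180) = 9 - 3*(-180 + C*(4 - C)) = 9 + (540 - 3*C*(4 - C)) = 549 - 3*C*(4 - C))
W(T(6), A) - m(-214, 82) = (549 - 12*√185 + 3*(√185)²) - 1*(-154) = (549 - 12*√185 + 3*185) + 154 = (549 - 12*√185 + 555) + 154 = (1104 - 12*√185) + 154 = 1258 - 12*√185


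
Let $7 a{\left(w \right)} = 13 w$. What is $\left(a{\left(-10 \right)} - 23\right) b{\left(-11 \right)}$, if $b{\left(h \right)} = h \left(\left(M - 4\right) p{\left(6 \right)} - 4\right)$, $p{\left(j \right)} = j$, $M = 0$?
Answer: $-12804$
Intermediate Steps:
$b{\left(h \right)} = - 28 h$ ($b{\left(h \right)} = h \left(\left(0 - 4\right) 6 - 4\right) = h \left(\left(-4\right) 6 - 4\right) = h \left(-24 - 4\right) = h \left(-28\right) = - 28 h$)
$a{\left(w \right)} = \frac{13 w}{7}$
$\left(a{\left(-10 \right)} - 23\right) b{\left(-11 \right)} = \left(\frac{13}{7} \left(-10\right) - 23\right) \left(\left(-28\right) \left(-11\right)\right) = \left(- \frac{130}{7} - 23\right) 308 = \left(- \frac{291}{7}\right) 308 = -12804$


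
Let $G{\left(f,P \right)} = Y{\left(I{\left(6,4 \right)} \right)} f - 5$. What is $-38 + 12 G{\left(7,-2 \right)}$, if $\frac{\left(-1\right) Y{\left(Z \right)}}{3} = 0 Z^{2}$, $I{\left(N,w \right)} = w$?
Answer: $-98$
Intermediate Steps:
$Y{\left(Z \right)} = 0$ ($Y{\left(Z \right)} = - 3 \cdot 0 Z^{2} = \left(-3\right) 0 = 0$)
$G{\left(f,P \right)} = -5$ ($G{\left(f,P \right)} = 0 f - 5 = 0 - 5 = -5$)
$-38 + 12 G{\left(7,-2 \right)} = -38 + 12 \left(-5\right) = -38 - 60 = -98$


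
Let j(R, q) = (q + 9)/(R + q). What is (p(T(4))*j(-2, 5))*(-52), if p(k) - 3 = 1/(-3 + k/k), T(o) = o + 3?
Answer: -1820/3 ≈ -606.67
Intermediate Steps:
T(o) = 3 + o
j(R, q) = (9 + q)/(R + q)
p(k) = 5/2 (p(k) = 3 + 1/(-3 + k/k) = 3 + 1/(-3 + 1) = 3 + 1/(-2) = 3 - ½ = 5/2)
(p(T(4))*j(-2, 5))*(-52) = (5*((9 + 5)/(-2 + 5))/2)*(-52) = (5*(14/3)/2)*(-52) = (5*((⅓)*14)/2)*(-52) = ((5/2)*(14/3))*(-52) = (35/3)*(-52) = -1820/3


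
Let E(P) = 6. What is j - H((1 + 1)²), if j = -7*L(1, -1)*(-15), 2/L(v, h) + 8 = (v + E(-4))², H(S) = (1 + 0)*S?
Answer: 46/41 ≈ 1.1220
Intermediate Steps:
H(S) = S (H(S) = 1*S = S)
L(v, h) = 2/(-8 + (6 + v)²) (L(v, h) = 2/(-8 + (v + 6)²) = 2/(-8 + (6 + v)²))
j = 210/41 (j = -14/(-8 + (6 + 1)²)*(-15) = -14/(-8 + 7²)*(-15) = -14/(-8 + 49)*(-15) = -14/41*(-15) = 210/41 ≈ 5.1219)
j - H((1 + 1)²) = 210/41 - (1 + 1)² = 210/41 - 1*2² = 210/41 - 1*4 = 210/41 - 4 = 46/41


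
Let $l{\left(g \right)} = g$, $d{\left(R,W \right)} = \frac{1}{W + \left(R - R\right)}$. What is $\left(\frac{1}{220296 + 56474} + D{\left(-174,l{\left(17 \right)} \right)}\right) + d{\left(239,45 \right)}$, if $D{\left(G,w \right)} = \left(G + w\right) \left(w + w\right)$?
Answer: $- \frac{13296528977}{2490930} \approx -5338.0$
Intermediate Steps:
$d{\left(R,W \right)} = \frac{1}{W}$ ($d{\left(R,W \right)} = \frac{1}{W + 0} = \frac{1}{W}$)
$D{\left(G,w \right)} = 2 w \left(G + w\right)$ ($D{\left(G,w \right)} = \left(G + w\right) 2 w = 2 w \left(G + w\right)$)
$\left(\frac{1}{220296 + 56474} + D{\left(-174,l{\left(17 \right)} \right)}\right) + d{\left(239,45 \right)} = \left(\frac{1}{220296 + 56474} + 2 \cdot 17 \left(-174 + 17\right)\right) + \frac{1}{45} = \left(\frac{1}{276770} + 2 \cdot 17 \left(-157\right)\right) + \frac{1}{45} = \left(\frac{1}{276770} - 5338\right) + \frac{1}{45} = - \frac{1477398259}{276770} + \frac{1}{45} = - \frac{13296528977}{2490930}$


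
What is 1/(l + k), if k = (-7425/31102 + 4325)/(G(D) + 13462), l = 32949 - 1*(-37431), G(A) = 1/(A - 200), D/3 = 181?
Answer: 143612458634/10107490975153595 ≈ 1.4209e-5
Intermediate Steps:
D = 543 (D = 3*181 = 543)
G(A) = 1/(-200 + A)
l = 70380 (l = 32949 + 37431 = 70380)
k = 46136492675/143612458634 (k = (-7425/31102 + 4325)/(1/(-200 + 543) + 13462) = (-7425*1/31102 + 4325)/(1/343 + 13462) = (-7425/31102 + 4325)/(1/343 + 13462) = 134508725/(31102*(4617467/343)) = (134508725/31102)*(343/4617467) = 46136492675/143612458634 ≈ 0.32126)
1/(l + k) = 1/(70380 + 46136492675/143612458634) = 1/(10107490975153595/143612458634) = 143612458634/10107490975153595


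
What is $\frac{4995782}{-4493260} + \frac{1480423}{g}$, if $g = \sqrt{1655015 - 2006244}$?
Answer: $- \frac{2497891}{2246630} - \frac{1480423 i \sqrt{351229}}{351229} \approx -1.1118 - 2498.0 i$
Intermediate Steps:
$g = i \sqrt{351229}$ ($g = \sqrt{-351229} = i \sqrt{351229} \approx 592.65 i$)
$\frac{4995782}{-4493260} + \frac{1480423}{g} = \frac{4995782}{-4493260} + \frac{1480423}{i \sqrt{351229}} = 4995782 \left(- \frac{1}{4493260}\right) + 1480423 \left(- \frac{i \sqrt{351229}}{351229}\right) = - \frac{2497891}{2246630} - \frac{1480423 i \sqrt{351229}}{351229}$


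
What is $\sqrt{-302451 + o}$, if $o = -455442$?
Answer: $i \sqrt{757893} \approx 870.57 i$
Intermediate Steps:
$\sqrt{-302451 + o} = \sqrt{-302451 - 455442} = \sqrt{-757893} = i \sqrt{757893}$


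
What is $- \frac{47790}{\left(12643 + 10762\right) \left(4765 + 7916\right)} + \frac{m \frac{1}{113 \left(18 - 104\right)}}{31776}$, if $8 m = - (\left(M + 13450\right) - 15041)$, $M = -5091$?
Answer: $- \frac{1333814528053}{8146775470879488} \approx -0.00016372$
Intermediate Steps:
$m = \frac{3341}{4}$ ($m = \frac{\left(-1\right) \left(\left(-5091 + 13450\right) - 15041\right)}{8} = \frac{\left(-1\right) \left(8359 - 15041\right)}{8} = \frac{\left(-1\right) \left(-6682\right)}{8} = \frac{1}{8} \cdot 6682 = \frac{3341}{4} \approx 835.25$)
$- \frac{47790}{\left(12643 + 10762\right) \left(4765 + 7916\right)} + \frac{m \frac{1}{113 \left(18 - 104\right)}}{31776} = - \frac{47790}{\left(12643 + 10762\right) \left(4765 + 7916\right)} + \frac{\frac{3341}{4} \frac{1}{113 \left(18 - 104\right)}}{31776} = - \frac{47790}{23405 \cdot 12681} + \frac{3341}{4 \cdot 113 \left(-86\right)} \frac{1}{31776} = - \frac{47790}{296798805} + \frac{3341}{4 \left(-9718\right)} \frac{1}{31776} = \left(-47790\right) \frac{1}{296798805} + \frac{3341}{4} \left(- \frac{1}{9718}\right) \frac{1}{31776} = - \frac{1062}{6595529} - \frac{3341}{1235196672} = - \frac{1333814528053}{8146775470879488}$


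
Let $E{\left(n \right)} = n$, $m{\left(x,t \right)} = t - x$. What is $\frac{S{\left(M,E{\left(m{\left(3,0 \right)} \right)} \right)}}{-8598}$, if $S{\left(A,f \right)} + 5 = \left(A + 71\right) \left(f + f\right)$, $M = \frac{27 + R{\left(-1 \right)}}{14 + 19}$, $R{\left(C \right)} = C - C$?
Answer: $\frac{4795}{94578} \approx 0.050699$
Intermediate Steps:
$R{\left(C \right)} = 0$
$M = \frac{9}{11}$ ($M = \frac{27 + 0}{14 + 19} = \frac{27}{33} = 27 \cdot \frac{1}{33} = \frac{9}{11} \approx 0.81818$)
$S{\left(A,f \right)} = -5 + 2 f \left(71 + A\right)$ ($S{\left(A,f \right)} = -5 + \left(A + 71\right) \left(f + f\right) = -5 + \left(71 + A\right) 2 f = -5 + 2 f \left(71 + A\right)$)
$\frac{S{\left(M,E{\left(m{\left(3,0 \right)} \right)} \right)}}{-8598} = \frac{-5 + 142 \left(0 - 3\right) + 2 \cdot \frac{9}{11} \left(0 - 3\right)}{-8598} = \left(-5 + 142 \left(0 - 3\right) + 2 \cdot \frac{9}{11} \left(0 - 3\right)\right) \left(- \frac{1}{8598}\right) = \left(-5 + 142 \left(-3\right) + 2 \cdot \frac{9}{11} \left(-3\right)\right) \left(- \frac{1}{8598}\right) = \left(-5 - 426 - \frac{54}{11}\right) \left(- \frac{1}{8598}\right) = \left(- \frac{4795}{11}\right) \left(- \frac{1}{8598}\right) = \frac{4795}{94578}$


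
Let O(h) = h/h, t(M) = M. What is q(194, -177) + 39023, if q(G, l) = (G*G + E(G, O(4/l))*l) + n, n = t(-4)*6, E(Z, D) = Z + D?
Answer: 42120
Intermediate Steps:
O(h) = 1
E(Z, D) = D + Z
n = -24 (n = -4*6 = -24)
q(G, l) = -24 + G**2 + l*(1 + G) (q(G, l) = (G*G + (1 + G)*l) - 24 = (G**2 + l*(1 + G)) - 24 = -24 + G**2 + l*(1 + G))
q(194, -177) + 39023 = (-24 + 194**2 - 177*(1 + 194)) + 39023 = (-24 + 37636 - 177*195) + 39023 = (-24 + 37636 - 34515) + 39023 = 3097 + 39023 = 42120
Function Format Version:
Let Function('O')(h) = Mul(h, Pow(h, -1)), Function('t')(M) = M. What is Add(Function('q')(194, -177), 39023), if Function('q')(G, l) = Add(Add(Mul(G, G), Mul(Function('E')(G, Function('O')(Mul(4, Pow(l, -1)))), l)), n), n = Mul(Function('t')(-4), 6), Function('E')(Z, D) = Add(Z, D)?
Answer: 42120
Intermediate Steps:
Function('O')(h) = 1
Function('E')(Z, D) = Add(D, Z)
n = -24 (n = Mul(-4, 6) = -24)
Function('q')(G, l) = Add(-24, Pow(G, 2), Mul(l, Add(1, G))) (Function('q')(G, l) = Add(Add(Mul(G, G), Mul(Add(1, G), l)), -24) = Add(Add(Pow(G, 2), Mul(l, Add(1, G))), -24) = Add(-24, Pow(G, 2), Mul(l, Add(1, G))))
Add(Function('q')(194, -177), 39023) = Add(Add(-24, Pow(194, 2), Mul(-177, Add(1, 194))), 39023) = Add(Add(-24, 37636, Mul(-177, 195)), 39023) = Add(Add(-24, 37636, -34515), 39023) = Add(3097, 39023) = 42120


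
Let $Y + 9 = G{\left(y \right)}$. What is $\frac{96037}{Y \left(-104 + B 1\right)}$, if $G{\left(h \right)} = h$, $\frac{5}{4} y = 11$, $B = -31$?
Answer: $\frac{96037}{27} \approx 3556.9$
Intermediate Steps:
$y = \frac{44}{5}$ ($y = \frac{4}{5} \cdot 11 = \frac{44}{5} \approx 8.8$)
$Y = - \frac{1}{5}$ ($Y = -9 + \frac{44}{5} = - \frac{1}{5} \approx -0.2$)
$\frac{96037}{Y \left(-104 + B 1\right)} = \frac{96037}{\left(- \frac{1}{5}\right) \left(-104 - 31\right)} = \frac{96037}{\left(- \frac{1}{5}\right) \left(-135\right)} = \frac{96037}{27}$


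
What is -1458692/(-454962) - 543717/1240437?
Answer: 260340825775/94058616399 ≈ 2.7679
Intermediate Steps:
-1458692/(-454962) - 543717/1240437 = -1458692*(-1/454962) - 543717*1/1240437 = 729346/227481 - 181239/413479 = 260340825775/94058616399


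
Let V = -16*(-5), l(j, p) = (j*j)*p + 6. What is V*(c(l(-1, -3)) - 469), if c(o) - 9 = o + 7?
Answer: -36000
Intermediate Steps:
l(j, p) = 6 + p*j**2 (l(j, p) = j**2*p + 6 = p*j**2 + 6 = 6 + p*j**2)
c(o) = 16 + o (c(o) = 9 + (o + 7) = 9 + (7 + o) = 16 + o)
V = 80
V*(c(l(-1, -3)) - 469) = 80*((16 + (6 - 3*(-1)**2)) - 469) = 80*((16 + (6 - 3*1)) - 469) = 80*((16 + (6 - 3)) - 469) = 80*((16 + 3) - 469) = 80*(19 - 469) = 80*(-450) = -36000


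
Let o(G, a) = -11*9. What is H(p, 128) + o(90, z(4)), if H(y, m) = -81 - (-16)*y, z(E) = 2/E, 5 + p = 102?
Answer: 1372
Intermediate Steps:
p = 97 (p = -5 + 102 = 97)
H(y, m) = -81 + 16*y
o(G, a) = -99
H(p, 128) + o(90, z(4)) = (-81 + 16*97) - 99 = (-81 + 1552) - 99 = 1471 - 99 = 1372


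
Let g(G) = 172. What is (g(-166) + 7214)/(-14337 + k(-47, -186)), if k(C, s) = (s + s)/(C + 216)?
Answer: -416078/807775 ≈ -0.51509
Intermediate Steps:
k(C, s) = 2*s/(216 + C) (k(C, s) = (2*s)/(216 + C) = 2*s/(216 + C))
(g(-166) + 7214)/(-14337 + k(-47, -186)) = (172 + 7214)/(-14337 + 2*(-186)/(216 - 47)) = 7386/(-14337 + 2*(-186)/169) = 7386/(-14337 + 2*(-186)*(1/169)) = 7386/(-14337 - 372/169) = 7386/(-2423325/169) = 7386*(-169/2423325) = -416078/807775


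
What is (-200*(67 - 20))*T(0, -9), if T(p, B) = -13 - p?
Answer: 122200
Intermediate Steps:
(-200*(67 - 20))*T(0, -9) = (-200*(67 - 20))*(-13 - 1*0) = (-200*47)*(-13 + 0) = -9400*(-13) = 122200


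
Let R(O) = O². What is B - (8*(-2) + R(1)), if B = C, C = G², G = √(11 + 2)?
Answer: 28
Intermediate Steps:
G = √13 ≈ 3.6056
C = 13 (C = (√13)² = 13)
B = 13
B - (8*(-2) + R(1)) = 13 - (8*(-2) + 1²) = 13 - (-16 + 1) = 13 - 1*(-15) = 13 + 15 = 28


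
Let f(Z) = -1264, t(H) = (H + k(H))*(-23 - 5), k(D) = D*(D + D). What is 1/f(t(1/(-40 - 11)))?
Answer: -1/1264 ≈ -0.00079114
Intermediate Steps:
k(D) = 2*D**2 (k(D) = D*(2*D) = 2*D**2)
t(H) = -56*H**2 - 28*H (t(H) = (H + 2*H**2)*(-23 - 5) = (H + 2*H**2)*(-28) = -56*H**2 - 28*H)
1/f(t(1/(-40 - 11))) = 1/(-1264) = -1/1264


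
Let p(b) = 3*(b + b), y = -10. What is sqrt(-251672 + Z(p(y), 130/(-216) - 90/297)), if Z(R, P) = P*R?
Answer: I*sqrt(274011683)/33 ≈ 501.62*I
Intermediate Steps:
p(b) = 6*b (p(b) = 3*(2*b) = 6*b)
sqrt(-251672 + Z(p(y), 130/(-216) - 90/297)) = sqrt(-251672 + (130/(-216) - 90/297)*(6*(-10))) = sqrt(-251672 + (130*(-1/216) - 90*1/297)*(-60)) = sqrt(-251672 + (-65/108 - 10/33)*(-60)) = sqrt(-251672 - 1075/1188*(-60)) = sqrt(-251672 + 5375/99) = sqrt(-24910153/99) = I*sqrt(274011683)/33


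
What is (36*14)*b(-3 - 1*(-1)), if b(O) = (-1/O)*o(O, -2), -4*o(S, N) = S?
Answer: 126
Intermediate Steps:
o(S, N) = -S/4
b(O) = ¼ (b(O) = (-1/O)*(-O/4) = ¼)
(36*14)*b(-3 - 1*(-1)) = (36*14)*(¼) = 504*(¼) = 126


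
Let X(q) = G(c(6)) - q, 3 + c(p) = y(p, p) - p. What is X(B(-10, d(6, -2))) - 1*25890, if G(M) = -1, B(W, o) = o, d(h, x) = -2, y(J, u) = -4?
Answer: -25889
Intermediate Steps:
c(p) = -7 - p (c(p) = -3 + (-4 - p) = -7 - p)
X(q) = -1 - q
X(B(-10, d(6, -2))) - 1*25890 = (-1 - 1*(-2)) - 1*25890 = (-1 + 2) - 25890 = 1 - 25890 = -25889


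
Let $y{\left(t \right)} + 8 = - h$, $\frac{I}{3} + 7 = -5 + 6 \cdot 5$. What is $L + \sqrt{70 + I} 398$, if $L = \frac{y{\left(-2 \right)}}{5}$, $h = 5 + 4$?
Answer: $- \frac{17}{5} + 796 \sqrt{31} \approx 4428.5$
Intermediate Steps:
$I = 54$ ($I = -21 + 3 \left(-5 + 6 \cdot 5\right) = -21 + 3 \left(-5 + 30\right) = -21 + 3 \cdot 25 = -21 + 75 = 54$)
$h = 9$
$y{\left(t \right)} = -17$ ($y{\left(t \right)} = -8 - 9 = -17$)
$L = - \frac{17}{5} \approx -3.4$
$L + \sqrt{70 + I} 398 = - \frac{17}{5} + \sqrt{70 + 54} \cdot 398 = - \frac{17}{5} + \sqrt{124} \cdot 398 = - \frac{17}{5} + 2 \sqrt{31} \cdot 398 = - \frac{17}{5} + 796 \sqrt{31}$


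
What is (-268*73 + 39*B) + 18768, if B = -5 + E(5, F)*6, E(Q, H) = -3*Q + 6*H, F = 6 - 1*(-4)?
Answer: 9539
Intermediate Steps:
F = 10 (F = 6 + 4 = 10)
B = 265 (B = -5 + (-3*5 + 6*10)*6 = -5 + (-15 + 60)*6 = -5 + 45*6 = -5 + 270 = 265)
(-268*73 + 39*B) + 18768 = (-268*73 + 39*265) + 18768 = (-19564 + 10335) + 18768 = -9229 + 18768 = 9539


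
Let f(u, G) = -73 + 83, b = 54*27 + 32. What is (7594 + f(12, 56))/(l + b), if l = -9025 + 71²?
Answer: -3802/1247 ≈ -3.0489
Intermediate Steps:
b = 1490 (b = 1458 + 32 = 1490)
f(u, G) = 10
l = -3984 (l = -9025 + 5041 = -3984)
(7594 + f(12, 56))/(l + b) = (7594 + 10)/(-3984 + 1490) = 7604/(-2494) = 7604*(-1/2494) = -3802/1247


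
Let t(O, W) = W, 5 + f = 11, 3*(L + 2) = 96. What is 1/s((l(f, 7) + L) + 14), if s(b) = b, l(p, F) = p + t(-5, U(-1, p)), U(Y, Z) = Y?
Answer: 1/49 ≈ 0.020408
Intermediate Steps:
L = 30 (L = -2 + (⅓)*96 = -2 + 32 = 30)
f = 6 (f = -5 + 11 = 6)
l(p, F) = -1 + p (l(p, F) = p - 1 = -1 + p)
1/s((l(f, 7) + L) + 14) = 1/(((-1 + 6) + 30) + 14) = 1/((5 + 30) + 14) = 1/(35 + 14) = 1/49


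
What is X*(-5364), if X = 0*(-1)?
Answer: 0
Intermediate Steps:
X = 0
X*(-5364) = 0*(-5364) = 0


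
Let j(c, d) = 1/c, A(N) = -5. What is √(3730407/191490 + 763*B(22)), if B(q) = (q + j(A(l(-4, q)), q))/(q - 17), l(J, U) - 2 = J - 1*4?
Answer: √13633159490522/63830 ≈ 57.846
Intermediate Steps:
l(J, U) = -2 + J (l(J, U) = 2 + (J - 1*4) = 2 + (J - 4) = 2 + (-4 + J) = -2 + J)
B(q) = (-⅕ + q)/(-17 + q) (B(q) = (q + 1/(-5))/(q - 17) = (q - ⅕)/(-17 + q) = (-⅕ + q)/(-17 + q))
√(3730407/191490 + 763*B(22)) = √(3730407/191490 + 763*((-⅕ + 22)/(-17 + 22))) = √(3730407*(1/191490) + 763*((109/5)/5)) = √(1243469/63830 + 763*((⅕)*(109/5))) = √(1243469/63830 + 763*(109/25)) = √(1243469/63830 + 83167/25) = √(1067927267/319150) = √13633159490522/63830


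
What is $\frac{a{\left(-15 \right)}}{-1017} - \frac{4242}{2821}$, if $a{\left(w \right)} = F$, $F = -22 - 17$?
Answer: $- \frac{200195}{136617} \approx -1.4654$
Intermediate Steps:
$F = -39$ ($F = -22 - 17 = -39$)
$a{\left(w \right)} = -39$
$\frac{a{\left(-15 \right)}}{-1017} - \frac{4242}{2821} = - \frac{39}{-1017} - \frac{4242}{2821} = \left(-39\right) \left(- \frac{1}{1017}\right) - \frac{606}{403} = \frac{13}{339} - \frac{606}{403} = - \frac{200195}{136617}$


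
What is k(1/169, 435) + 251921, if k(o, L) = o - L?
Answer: 42501135/169 ≈ 2.5149e+5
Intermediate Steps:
k(1/169, 435) + 251921 = (1/169 - 1*435) + 251921 = (1/169 - 435) + 251921 = -73514/169 + 251921 = 42501135/169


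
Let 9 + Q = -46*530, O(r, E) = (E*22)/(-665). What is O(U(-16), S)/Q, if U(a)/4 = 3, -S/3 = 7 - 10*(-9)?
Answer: -6402/16218685 ≈ -0.00039473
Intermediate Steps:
S = -291 (S = -3*(7 - 10*(-9)) = -3*(7 + 90) = -3*97 = -291)
U(a) = 12 (U(a) = 4*3 = 12)
O(r, E) = -22*E/665 (O(r, E) = (22*E)*(-1/665) = -22*E/665)
Q = -24389 (Q = -9 - 46*530 = -9 - 24380 = -24389)
O(U(-16), S)/Q = -22/665*(-291)/(-24389) = (6402/665)*(-1/24389) = -6402/16218685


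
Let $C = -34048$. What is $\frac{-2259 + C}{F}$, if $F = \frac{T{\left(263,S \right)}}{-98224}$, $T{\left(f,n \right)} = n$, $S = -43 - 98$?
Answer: $- \frac{3566218768}{141} \approx -2.5292 \cdot 10^{7}$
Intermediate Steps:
$S = -141$
$F = \frac{141}{98224}$ ($F = - \frac{141}{-98224} = \left(-141\right) \left(- \frac{1}{98224}\right) = \frac{141}{98224} \approx 0.0014355$)
$\frac{-2259 + C}{F} = \frac{-2259 - 34048}{\frac{141}{98224}} = \left(-36307\right) \frac{98224}{141} = - \frac{3566218768}{141}$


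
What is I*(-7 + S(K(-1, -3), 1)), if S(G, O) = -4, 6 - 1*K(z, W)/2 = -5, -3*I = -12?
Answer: -44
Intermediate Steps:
I = 4 (I = -1/3*(-12) = 4)
K(z, W) = 22 (K(z, W) = 12 - 2*(-5) = 12 + 10 = 22)
I*(-7 + S(K(-1, -3), 1)) = 4*(-7 - 4) = 4*(-11) = -44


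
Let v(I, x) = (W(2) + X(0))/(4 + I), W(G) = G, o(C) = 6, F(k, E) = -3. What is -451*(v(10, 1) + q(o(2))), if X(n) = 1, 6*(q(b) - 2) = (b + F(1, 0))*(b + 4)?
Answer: -45551/14 ≈ -3253.6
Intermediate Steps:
q(b) = 2 + (-3 + b)*(4 + b)/6 (q(b) = 2 + ((b - 3)*(b + 4))/6 = 2 + ((-3 + b)*(4 + b))/6 = 2 + (-3 + b)*(4 + b)/6)
v(I, x) = 3/(4 + I) (v(I, x) = (2 + 1)/(4 + I) = 3/(4 + I))
-451*(v(10, 1) + q(o(2))) = -451*(3/(4 + 10) + (1/6)*6*(1 + 6)) = -451*(3/14 + (1/6)*6*7) = -451*(3*(1/14) + 7) = -451*(3/14 + 7) = -451*101/14 = -45551/14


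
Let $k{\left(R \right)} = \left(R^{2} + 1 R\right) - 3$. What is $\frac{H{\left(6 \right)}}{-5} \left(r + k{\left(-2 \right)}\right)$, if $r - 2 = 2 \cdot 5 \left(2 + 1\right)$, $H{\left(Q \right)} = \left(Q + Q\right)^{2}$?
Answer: $- \frac{4464}{5} \approx -892.8$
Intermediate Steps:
$H{\left(Q \right)} = 4 Q^{2}$ ($H{\left(Q \right)} = \left(2 Q\right)^{2} = 4 Q^{2}$)
$k{\left(R \right)} = -3 + R + R^{2}$ ($k{\left(R \right)} = \left(R^{2} + R\right) - 3 = \left(R + R^{2}\right) - 3 = -3 + R + R^{2}$)
$r = 32$ ($r = 2 + 2 \cdot 5 \left(2 + 1\right) = 2 + 10 \cdot 3 = 2 + 30 = 32$)
$\frac{H{\left(6 \right)}}{-5} \left(r + k{\left(-2 \right)}\right) = \frac{4 \cdot 6^{2}}{-5} \left(32 - \left(5 - 4\right)\right) = 4 \cdot 36 \left(- \frac{1}{5}\right) \left(32 - 1\right) = 144 \left(- \frac{1}{5}\right) \left(32 - 1\right) = \left(- \frac{144}{5}\right) 31 = - \frac{4464}{5}$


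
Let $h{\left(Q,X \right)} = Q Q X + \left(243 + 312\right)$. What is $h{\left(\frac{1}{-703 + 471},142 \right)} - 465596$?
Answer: $- \frac{12515183321}{26912} \approx -4.6504 \cdot 10^{5}$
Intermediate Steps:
$h{\left(Q,X \right)} = 555 + X Q^{2}$ ($h{\left(Q,X \right)} = Q^{2} X + 555 = X Q^{2} + 555 = 555 + X Q^{2}$)
$h{\left(\frac{1}{-703 + 471},142 \right)} - 465596 = \left(555 + 142 \left(\frac{1}{-703 + 471}\right)^{2}\right) - 465596 = \left(555 + 142 \left(\frac{1}{-232}\right)^{2}\right) - 465596 = \left(555 + 142 \left(- \frac{1}{232}\right)^{2}\right) - 465596 = \left(555 + 142 \cdot \frac{1}{53824}\right) - 465596 = \left(555 + \frac{71}{26912}\right) - 465596 = \frac{14936231}{26912} - 465596 = - \frac{12515183321}{26912}$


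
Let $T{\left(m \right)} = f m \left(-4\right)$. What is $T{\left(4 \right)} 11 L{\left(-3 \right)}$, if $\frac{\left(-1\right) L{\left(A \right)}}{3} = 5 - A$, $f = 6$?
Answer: $25344$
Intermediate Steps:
$L{\left(A \right)} = -15 + 3 A$ ($L{\left(A \right)} = - 3 \left(5 - A\right) = -15 + 3 A$)
$T{\left(m \right)} = - 24 m$ ($T{\left(m \right)} = 6 m \left(-4\right) = - 24 m$)
$T{\left(4 \right)} 11 L{\left(-3 \right)} = \left(-24\right) 4 \cdot 11 \left(-15 + 3 \left(-3\right)\right) = \left(-96\right) 11 \left(-15 - 9\right) = \left(-1056\right) \left(-24\right) = 25344$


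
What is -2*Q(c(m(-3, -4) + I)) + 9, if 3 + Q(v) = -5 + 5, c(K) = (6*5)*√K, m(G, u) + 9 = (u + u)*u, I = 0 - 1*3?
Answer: 15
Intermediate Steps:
I = -3 (I = 0 - 3 = -3)
m(G, u) = -9 + 2*u² (m(G, u) = -9 + (u + u)*u = -9 + (2*u)*u = -9 + 2*u²)
c(K) = 30*√K
Q(v) = -3 (Q(v) = -3 + (-5 + 5) = -3 + 0 = -3)
-2*Q(c(m(-3, -4) + I)) + 9 = -2*(-3) + 9 = 6 + 9 = 15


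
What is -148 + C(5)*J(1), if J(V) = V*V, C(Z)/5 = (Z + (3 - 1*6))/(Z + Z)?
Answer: -147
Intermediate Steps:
C(Z) = 5*(-3 + Z)/(2*Z) (C(Z) = 5*((Z + (3 - 1*6))/(Z + Z)) = 5*((Z + (3 - 6))/((2*Z))) = 5*((Z - 3)*(1/(2*Z))) = 5*((-3 + Z)*(1/(2*Z))) = 5*((-3 + Z)/(2*Z)) = 5*(-3 + Z)/(2*Z))
J(V) = V²
-148 + C(5)*J(1) = -148 + ((5/2)*(-3 + 5)/5)*1² = -148 + ((5/2)*(⅕)*2)*1 = -148 + 1*1 = -148 + 1 = -147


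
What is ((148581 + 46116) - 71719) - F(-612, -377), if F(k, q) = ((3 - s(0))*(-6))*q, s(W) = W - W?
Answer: 116192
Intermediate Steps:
s(W) = 0
F(k, q) = -18*q (F(k, q) = ((3 - 1*0)*(-6))*q = ((3 + 0)*(-6))*q = (3*(-6))*q = -18*q)
((148581 + 46116) - 71719) - F(-612, -377) = ((148581 + 46116) - 71719) - (-18)*(-377) = (194697 - 71719) - 1*6786 = 122978 - 6786 = 116192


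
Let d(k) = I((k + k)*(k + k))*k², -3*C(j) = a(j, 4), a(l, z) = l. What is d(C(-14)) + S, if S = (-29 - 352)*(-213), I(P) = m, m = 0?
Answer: 81153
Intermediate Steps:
I(P) = 0
C(j) = -j/3
d(k) = 0 (d(k) = 0*k² = 0)
S = 81153 (S = -381*(-213) = 81153)
d(C(-14)) + S = 0 + 81153 = 81153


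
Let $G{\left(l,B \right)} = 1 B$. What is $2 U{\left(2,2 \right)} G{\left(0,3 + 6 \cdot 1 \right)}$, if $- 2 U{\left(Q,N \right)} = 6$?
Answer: $-54$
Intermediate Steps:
$G{\left(l,B \right)} = B$
$U{\left(Q,N \right)} = -3$ ($U{\left(Q,N \right)} = \left(- \frac{1}{2}\right) 6 = -3$)
$2 U{\left(2,2 \right)} G{\left(0,3 + 6 \cdot 1 \right)} = 2 \left(-3\right) \left(3 + 6 \cdot 1\right) = - 6 \left(3 + 6\right) = \left(-6\right) 9 = -54$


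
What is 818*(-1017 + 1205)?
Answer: 153784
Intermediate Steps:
818*(-1017 + 1205) = 818*188 = 153784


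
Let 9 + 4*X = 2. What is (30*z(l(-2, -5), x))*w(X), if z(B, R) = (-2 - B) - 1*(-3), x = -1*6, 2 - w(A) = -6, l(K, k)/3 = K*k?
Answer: -6960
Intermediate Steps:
l(K, k) = 3*K*k (l(K, k) = 3*(K*k) = 3*K*k)
X = -7/4 (X = -9/4 + (1/4)*2 = -9/4 + 1/2 = -7/4 ≈ -1.7500)
w(A) = 8 (w(A) = 2 - 1*(-6) = 2 + 6 = 8)
x = -6
z(B, R) = 1 - B (z(B, R) = (-2 - B) + 3 = 1 - B)
(30*z(l(-2, -5), x))*w(X) = (30*(1 - 3*(-2)*(-5)))*8 = (30*(1 - 1*30))*8 = (30*(1 - 30))*8 = (30*(-29))*8 = -870*8 = -6960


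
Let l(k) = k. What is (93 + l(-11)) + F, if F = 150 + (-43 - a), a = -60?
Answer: 249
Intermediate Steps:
F = 167 (F = 150 + (-43 - 1*(-60)) = 150 + (-43 + 60) = 150 + 17 = 167)
(93 + l(-11)) + F = (93 - 11) + 167 = 82 + 167 = 249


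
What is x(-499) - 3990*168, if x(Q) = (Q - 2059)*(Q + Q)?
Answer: 1882564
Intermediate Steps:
x(Q) = 2*Q*(-2059 + Q) (x(Q) = (-2059 + Q)*(2*Q) = 2*Q*(-2059 + Q))
x(-499) - 3990*168 = 2*(-499)*(-2059 - 499) - 3990*168 = 2*(-499)*(-2558) - 1*670320 = 2552884 - 670320 = 1882564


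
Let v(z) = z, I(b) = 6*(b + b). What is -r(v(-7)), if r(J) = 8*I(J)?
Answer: 672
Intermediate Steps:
I(b) = 12*b (I(b) = 6*(2*b) = 12*b)
r(J) = 96*J (r(J) = 8*(12*J) = 96*J)
-r(v(-7)) = -96*(-7) = -1*(-672) = 672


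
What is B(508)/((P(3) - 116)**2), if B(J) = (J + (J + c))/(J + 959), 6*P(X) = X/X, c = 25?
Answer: 4164/78733075 ≈ 5.2888e-5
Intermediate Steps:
P(X) = 1/6 (P(X) = (X/X)/6 = (1/6)*1 = 1/6)
B(J) = (25 + 2*J)/(959 + J) (B(J) = (J + (J + 25))/(J + 959) = (J + (25 + J))/(959 + J) = (25 + 2*J)/(959 + J))
B(508)/((P(3) - 116)**2) = ((25 + 2*508)/(959 + 508))/((1/6 - 116)**2) = ((25 + 1016)/1467)/((-695/6)**2) = ((1/1467)*1041)/(483025/36) = (347/489)*(36/483025) = 4164/78733075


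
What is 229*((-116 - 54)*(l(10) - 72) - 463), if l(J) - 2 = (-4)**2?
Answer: 1996193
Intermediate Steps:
l(J) = 18 (l(J) = 2 + (-4)**2 = 2 + 16 = 18)
229*((-116 - 54)*(l(10) - 72) - 463) = 229*((-116 - 54)*(18 - 72) - 463) = 229*(-170*(-54) - 463) = 229*(9180 - 463) = 229*8717 = 1996193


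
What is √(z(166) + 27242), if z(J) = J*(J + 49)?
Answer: 2*√15733 ≈ 250.86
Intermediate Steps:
z(J) = J*(49 + J)
√(z(166) + 27242) = √(166*(49 + 166) + 27242) = √(166*215 + 27242) = √(35690 + 27242) = √62932 = 2*√15733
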